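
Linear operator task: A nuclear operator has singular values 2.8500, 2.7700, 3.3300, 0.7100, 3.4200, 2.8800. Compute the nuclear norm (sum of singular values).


The nuclear norm is the sum of all singular values.
||T||_1 = 2.8500 + 2.7700 + 3.3300 + 0.7100 + 3.4200 + 2.8800
= 15.9600

15.9600


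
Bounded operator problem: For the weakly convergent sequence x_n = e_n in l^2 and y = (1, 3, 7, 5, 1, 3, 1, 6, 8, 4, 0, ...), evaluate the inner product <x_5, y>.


x_5 = e_5 is the standard basis vector with 1 in position 5.
<x_5, y> = y_5 = 1
As n -> infinity, <x_n, y> -> 0, confirming weak convergence of (x_n) to 0.

1


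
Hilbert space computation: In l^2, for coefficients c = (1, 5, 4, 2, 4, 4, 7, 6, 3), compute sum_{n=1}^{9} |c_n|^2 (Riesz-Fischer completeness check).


sum |c_n|^2 = 1^2 + 5^2 + 4^2 + 2^2 + 4^2 + 4^2 + 7^2 + 6^2 + 3^2
= 1 + 25 + 16 + 4 + 16 + 16 + 49 + 36 + 9
= 172

172


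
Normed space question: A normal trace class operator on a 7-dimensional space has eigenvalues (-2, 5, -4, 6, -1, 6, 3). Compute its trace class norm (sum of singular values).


For a normal operator, singular values equal |eigenvalues|.
Trace norm = sum |lambda_i| = 2 + 5 + 4 + 6 + 1 + 6 + 3
= 27

27


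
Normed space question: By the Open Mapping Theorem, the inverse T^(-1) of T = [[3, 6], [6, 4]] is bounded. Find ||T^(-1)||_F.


det(T) = 3*4 - 6*6 = -24
T^(-1) = (1/-24) * [[4, -6], [-6, 3]] = [[-0.1667, 0.2500], [0.2500, -0.1250]]
||T^(-1)||_F^2 = (-0.1667)^2 + 0.2500^2 + 0.2500^2 + (-0.1250)^2 = 0.1684
||T^(-1)||_F = sqrt(0.1684) = 0.4104

0.4104


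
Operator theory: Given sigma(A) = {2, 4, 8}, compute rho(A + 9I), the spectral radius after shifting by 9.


Spectrum of A + 9I = {11, 13, 17}
Spectral radius = max |lambda| over the shifted spectrum
= max(11, 13, 17) = 17

17


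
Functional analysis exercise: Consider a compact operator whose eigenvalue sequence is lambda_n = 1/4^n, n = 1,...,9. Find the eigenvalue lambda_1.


The eigenvalue formula gives lambda_1 = 1/4^1
= 1/4
= 0.2500

0.2500


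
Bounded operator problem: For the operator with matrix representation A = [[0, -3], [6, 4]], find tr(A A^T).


trace(A * A^T) = sum of squares of all entries
= 0^2 + (-3)^2 + 6^2 + 4^2
= 0 + 9 + 36 + 16
= 61

61


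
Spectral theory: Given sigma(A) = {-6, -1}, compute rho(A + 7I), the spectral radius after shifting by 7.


Spectrum of A + 7I = {1, 6}
Spectral radius = max |lambda| over the shifted spectrum
= max(1, 6) = 6

6


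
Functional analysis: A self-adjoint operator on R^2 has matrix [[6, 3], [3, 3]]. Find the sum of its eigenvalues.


For a self-adjoint (symmetric) matrix, the eigenvalues are real.
The sum of eigenvalues equals the trace of the matrix.
trace = 6 + 3 = 9

9


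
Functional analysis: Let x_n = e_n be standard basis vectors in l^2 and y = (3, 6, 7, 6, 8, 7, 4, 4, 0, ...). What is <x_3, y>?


x_3 = e_3 is the standard basis vector with 1 in position 3.
<x_3, y> = y_3 = 7
As n -> infinity, <x_n, y> -> 0, confirming weak convergence of (x_n) to 0.

7


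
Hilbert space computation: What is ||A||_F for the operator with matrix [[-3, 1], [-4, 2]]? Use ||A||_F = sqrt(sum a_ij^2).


||A||_F^2 = sum a_ij^2
= (-3)^2 + 1^2 + (-4)^2 + 2^2
= 9 + 1 + 16 + 4 = 30
||A||_F = sqrt(30) = 5.4772

5.4772


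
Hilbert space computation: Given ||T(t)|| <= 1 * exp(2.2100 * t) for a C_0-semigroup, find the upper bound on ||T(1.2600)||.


||T(1.2600)|| <= 1 * exp(2.2100 * 1.2600)
= 1 * exp(2.7846)
= 1 * 16.1933
= 16.1933

16.1933


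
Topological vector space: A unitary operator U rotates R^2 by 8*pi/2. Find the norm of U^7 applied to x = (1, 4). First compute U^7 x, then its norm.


U is a rotation by theta = 8*pi/2
U^7 = rotation by 7*theta = 56*pi/2 = 0*pi/2 (mod 2*pi)
cos(0*pi/2) = 1.0000, sin(0*pi/2) = 0.0000
U^7 x = (1.0000 * 1 - 0.0000 * 4, 0.0000 * 1 + 1.0000 * 4)
= (1.0000, 4.0000)
||U^7 x|| = sqrt(1.0000^2 + 4.0000^2) = sqrt(17.0000) = 4.1231

4.1231


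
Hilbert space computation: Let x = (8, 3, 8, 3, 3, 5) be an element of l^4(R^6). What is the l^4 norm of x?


The l^4 norm = (sum |x_i|^4)^(1/4)
Sum of 4th powers = 4096 + 81 + 4096 + 81 + 81 + 625 = 9060
||x||_4 = (9060)^(1/4) = 9.7562

9.7562


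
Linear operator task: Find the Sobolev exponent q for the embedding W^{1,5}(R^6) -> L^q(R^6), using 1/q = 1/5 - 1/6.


Using the Sobolev embedding formula: 1/q = 1/p - k/n
1/q = 1/5 - 1/6 = 1/30
q = 1/(1/30) = 30

30.0000


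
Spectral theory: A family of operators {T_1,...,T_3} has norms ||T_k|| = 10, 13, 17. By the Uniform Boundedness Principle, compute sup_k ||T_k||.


By the Uniform Boundedness Principle, the supremum of norms is finite.
sup_k ||T_k|| = max(10, 13, 17) = 17

17


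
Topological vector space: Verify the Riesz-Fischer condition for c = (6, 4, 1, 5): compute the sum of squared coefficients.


sum |c_n|^2 = 6^2 + 4^2 + 1^2 + 5^2
= 36 + 16 + 1 + 25
= 78

78


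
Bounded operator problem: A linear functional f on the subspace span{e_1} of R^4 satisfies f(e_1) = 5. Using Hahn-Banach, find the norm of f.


The norm of f is given by ||f|| = sup_{||x||=1} |f(x)|.
On span{e_1}, ||e_1|| = 1, so ||f|| = |f(e_1)| / ||e_1||
= |5| / 1 = 5.0000

5.0000


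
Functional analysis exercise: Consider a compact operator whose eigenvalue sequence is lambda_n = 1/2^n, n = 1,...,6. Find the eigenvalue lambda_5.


The eigenvalue formula gives lambda_5 = 1/2^5
= 1/32
= 0.0312

0.0312


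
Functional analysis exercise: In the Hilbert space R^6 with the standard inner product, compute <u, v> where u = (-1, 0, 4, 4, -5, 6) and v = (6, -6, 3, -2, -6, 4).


Computing the standard inner product <u, v> = sum u_i * v_i
= -1*6 + 0*-6 + 4*3 + 4*-2 + -5*-6 + 6*4
= -6 + 0 + 12 + -8 + 30 + 24
= 52

52


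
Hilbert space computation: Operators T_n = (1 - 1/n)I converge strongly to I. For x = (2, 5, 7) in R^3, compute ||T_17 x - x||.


T_17 x - x = (1 - 1/17)x - x = -x/17
||x|| = sqrt(78) = 8.8318
||T_17 x - x|| = ||x||/17 = 8.8318/17 = 0.5195

0.5195


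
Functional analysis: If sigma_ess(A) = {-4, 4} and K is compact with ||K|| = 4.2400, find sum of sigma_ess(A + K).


By Weyl's theorem, the essential spectrum is invariant under compact perturbations.
sigma_ess(A + K) = sigma_ess(A) = {-4, 4}
Sum = -4 + 4 = 0

0


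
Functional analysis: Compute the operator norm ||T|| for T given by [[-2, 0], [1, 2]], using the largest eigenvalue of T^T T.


A^T A = [[5, 2], [2, 4]]
trace(A^T A) = 9, det(A^T A) = 16
discriminant = 9^2 - 4*16 = 17
Largest eigenvalue of A^T A = (trace + sqrt(disc))/2 = 6.5616
||T|| = sqrt(6.5616) = 2.5616

2.5616


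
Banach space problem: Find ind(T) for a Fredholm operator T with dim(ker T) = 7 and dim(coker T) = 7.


The Fredholm index is defined as ind(T) = dim(ker T) - dim(coker T)
= 7 - 7
= 0

0


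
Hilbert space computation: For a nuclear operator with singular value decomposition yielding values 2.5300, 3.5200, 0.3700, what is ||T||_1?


The nuclear norm is the sum of all singular values.
||T||_1 = 2.5300 + 3.5200 + 0.3700
= 6.4200

6.4200


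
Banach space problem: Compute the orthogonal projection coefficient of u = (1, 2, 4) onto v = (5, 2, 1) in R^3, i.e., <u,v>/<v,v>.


Computing <u,v> = 1*5 + 2*2 + 4*1 = 13
Computing <v,v> = 5^2 + 2^2 + 1^2 = 30
Projection coefficient = 13/30 = 0.4333

0.4333


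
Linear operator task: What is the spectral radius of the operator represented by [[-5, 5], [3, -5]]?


For a 2x2 matrix, eigenvalues satisfy lambda^2 - (trace)*lambda + det = 0
trace = -5 + -5 = -10
det = -5*-5 - 5*3 = 10
discriminant = (-10)^2 - 4*(10) = 60
spectral radius = max |eigenvalue| = 8.8730

8.8730


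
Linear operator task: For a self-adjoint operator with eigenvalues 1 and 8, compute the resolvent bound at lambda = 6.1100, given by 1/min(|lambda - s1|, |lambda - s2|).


dist(6.1100, {1, 8}) = min(|6.1100 - 1|, |6.1100 - 8|)
= min(5.1100, 1.8900) = 1.8900
Resolvent bound = 1/1.8900 = 0.5291

0.5291


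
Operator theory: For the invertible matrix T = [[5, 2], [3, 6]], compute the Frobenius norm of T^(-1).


det(T) = 5*6 - 2*3 = 24
T^(-1) = (1/24) * [[6, -2], [-3, 5]] = [[0.2500, -0.0833], [-0.1250, 0.2083]]
||T^(-1)||_F^2 = 0.2500^2 + (-0.0833)^2 + (-0.1250)^2 + 0.2083^2 = 0.1285
||T^(-1)||_F = sqrt(0.1285) = 0.3584

0.3584


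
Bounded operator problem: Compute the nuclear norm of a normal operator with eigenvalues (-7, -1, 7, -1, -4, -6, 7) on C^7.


For a normal operator, singular values equal |eigenvalues|.
Trace norm = sum |lambda_i| = 7 + 1 + 7 + 1 + 4 + 6 + 7
= 33

33


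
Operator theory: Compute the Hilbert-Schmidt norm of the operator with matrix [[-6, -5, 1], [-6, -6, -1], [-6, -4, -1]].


The Hilbert-Schmidt norm is sqrt(sum of squares of all entries).
Sum of squares = (-6)^2 + (-5)^2 + 1^2 + (-6)^2 + (-6)^2 + (-1)^2 + (-6)^2 + (-4)^2 + (-1)^2
= 36 + 25 + 1 + 36 + 36 + 1 + 36 + 16 + 1 = 188
||T||_HS = sqrt(188) = 13.7113

13.7113


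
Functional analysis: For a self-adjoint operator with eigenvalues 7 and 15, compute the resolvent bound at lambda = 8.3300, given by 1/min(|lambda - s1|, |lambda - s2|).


dist(8.3300, {7, 15}) = min(|8.3300 - 7|, |8.3300 - 15|)
= min(1.3300, 6.6700) = 1.3300
Resolvent bound = 1/1.3300 = 0.7519

0.7519


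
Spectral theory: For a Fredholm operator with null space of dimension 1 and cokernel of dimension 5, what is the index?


The Fredholm index is defined as ind(T) = dim(ker T) - dim(coker T)
= 1 - 5
= -4

-4


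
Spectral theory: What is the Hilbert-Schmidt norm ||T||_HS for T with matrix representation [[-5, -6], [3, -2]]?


The Hilbert-Schmidt norm is sqrt(sum of squares of all entries).
Sum of squares = (-5)^2 + (-6)^2 + 3^2 + (-2)^2
= 25 + 36 + 9 + 4 = 74
||T||_HS = sqrt(74) = 8.6023

8.6023


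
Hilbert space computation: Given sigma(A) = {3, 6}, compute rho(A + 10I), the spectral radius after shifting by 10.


Spectrum of A + 10I = {13, 16}
Spectral radius = max |lambda| over the shifted spectrum
= max(13, 16) = 16

16


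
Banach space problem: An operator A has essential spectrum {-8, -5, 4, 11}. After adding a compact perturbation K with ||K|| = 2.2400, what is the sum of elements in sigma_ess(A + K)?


By Weyl's theorem, the essential spectrum is invariant under compact perturbations.
sigma_ess(A + K) = sigma_ess(A) = {-8, -5, 4, 11}
Sum = -8 + -5 + 4 + 11 = 2

2


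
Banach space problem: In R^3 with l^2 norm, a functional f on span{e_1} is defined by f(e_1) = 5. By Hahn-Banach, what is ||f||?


The norm of f is given by ||f|| = sup_{||x||=1} |f(x)|.
On span{e_1}, ||e_1|| = 1, so ||f|| = |f(e_1)| / ||e_1||
= |5| / 1 = 5.0000

5.0000


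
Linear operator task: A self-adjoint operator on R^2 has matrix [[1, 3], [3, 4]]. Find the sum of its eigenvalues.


For a self-adjoint (symmetric) matrix, the eigenvalues are real.
The sum of eigenvalues equals the trace of the matrix.
trace = 1 + 4 = 5

5


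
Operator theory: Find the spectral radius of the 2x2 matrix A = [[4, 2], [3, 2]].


For a 2x2 matrix, eigenvalues satisfy lambda^2 - (trace)*lambda + det = 0
trace = 4 + 2 = 6
det = 4*2 - 2*3 = 2
discriminant = 6^2 - 4*(2) = 28
spectral radius = max |eigenvalue| = 5.6458

5.6458


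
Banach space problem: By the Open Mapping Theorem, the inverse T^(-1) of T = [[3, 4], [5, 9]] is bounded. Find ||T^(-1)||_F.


det(T) = 3*9 - 4*5 = 7
T^(-1) = (1/7) * [[9, -4], [-5, 3]] = [[1.2857, -0.5714], [-0.7143, 0.4286]]
||T^(-1)||_F^2 = 1.2857^2 + (-0.5714)^2 + (-0.7143)^2 + 0.4286^2 = 2.6735
||T^(-1)||_F = sqrt(2.6735) = 1.6351

1.6351


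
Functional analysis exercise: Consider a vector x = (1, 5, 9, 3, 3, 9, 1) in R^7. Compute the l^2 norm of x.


The l^2 norm = (sum |x_i|^2)^(1/2)
Sum of 2th powers = 1 + 25 + 81 + 9 + 9 + 81 + 1 = 207
||x||_2 = (207)^(1/2) = 14.3875

14.3875


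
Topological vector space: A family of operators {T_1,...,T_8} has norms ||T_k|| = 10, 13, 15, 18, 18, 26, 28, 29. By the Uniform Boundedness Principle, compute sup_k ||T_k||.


By the Uniform Boundedness Principle, the supremum of norms is finite.
sup_k ||T_k|| = max(10, 13, 15, 18, 18, 26, 28, 29) = 29

29


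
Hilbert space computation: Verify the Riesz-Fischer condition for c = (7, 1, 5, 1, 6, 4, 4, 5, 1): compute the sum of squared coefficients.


sum |c_n|^2 = 7^2 + 1^2 + 5^2 + 1^2 + 6^2 + 4^2 + 4^2 + 5^2 + 1^2
= 49 + 1 + 25 + 1 + 36 + 16 + 16 + 25 + 1
= 170

170


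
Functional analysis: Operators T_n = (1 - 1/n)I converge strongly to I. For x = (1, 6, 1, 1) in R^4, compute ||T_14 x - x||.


T_14 x - x = (1 - 1/14)x - x = -x/14
||x|| = sqrt(39) = 6.2450
||T_14 x - x|| = ||x||/14 = 6.2450/14 = 0.4461

0.4461


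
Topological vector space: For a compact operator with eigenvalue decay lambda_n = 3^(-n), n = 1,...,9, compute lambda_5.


The eigenvalue formula gives lambda_5 = 1/3^5
= 1/243
= 0.0041

0.0041


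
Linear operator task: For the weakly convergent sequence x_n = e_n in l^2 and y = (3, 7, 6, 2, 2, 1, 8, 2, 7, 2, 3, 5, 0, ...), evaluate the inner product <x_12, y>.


x_12 = e_12 is the standard basis vector with 1 in position 12.
<x_12, y> = y_12 = 5
As n -> infinity, <x_n, y> -> 0, confirming weak convergence of (x_n) to 0.

5


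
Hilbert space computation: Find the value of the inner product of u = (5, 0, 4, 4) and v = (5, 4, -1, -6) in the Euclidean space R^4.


Computing the standard inner product <u, v> = sum u_i * v_i
= 5*5 + 0*4 + 4*-1 + 4*-6
= 25 + 0 + -4 + -24
= -3

-3


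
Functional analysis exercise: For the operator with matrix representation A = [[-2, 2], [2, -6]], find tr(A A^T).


trace(A * A^T) = sum of squares of all entries
= (-2)^2 + 2^2 + 2^2 + (-6)^2
= 4 + 4 + 4 + 36
= 48

48


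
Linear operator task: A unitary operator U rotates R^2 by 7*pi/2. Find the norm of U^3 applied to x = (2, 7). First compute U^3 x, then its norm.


U is a rotation by theta = 7*pi/2
U^3 = rotation by 3*theta = 21*pi/2 = 1*pi/2 (mod 2*pi)
cos(1*pi/2) = 0.0000, sin(1*pi/2) = 1.0000
U^3 x = (0.0000 * 2 - 1.0000 * 7, 1.0000 * 2 + 0.0000 * 7)
= (-7.0000, 2.0000)
||U^3 x|| = sqrt((-7.0000)^2 + 2.0000^2) = sqrt(53.0000) = 7.2801

7.2801


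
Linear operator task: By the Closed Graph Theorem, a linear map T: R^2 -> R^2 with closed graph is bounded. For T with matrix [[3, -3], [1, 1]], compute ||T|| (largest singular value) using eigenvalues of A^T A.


A^T A = [[10, -8], [-8, 10]]
trace(A^T A) = 20, det(A^T A) = 36
discriminant = 20^2 - 4*36 = 256
Largest eigenvalue of A^T A = (trace + sqrt(disc))/2 = 18.0000
||T|| = sqrt(18.0000) = 4.2426

4.2426


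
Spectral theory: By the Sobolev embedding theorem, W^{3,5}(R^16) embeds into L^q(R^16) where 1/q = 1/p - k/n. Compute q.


Using the Sobolev embedding formula: 1/q = 1/p - k/n
1/q = 1/5 - 3/16 = 1/80
q = 1/(1/80) = 80

80.0000


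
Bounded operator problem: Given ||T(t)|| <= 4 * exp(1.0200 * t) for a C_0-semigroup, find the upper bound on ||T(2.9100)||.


||T(2.9100)|| <= 4 * exp(1.0200 * 2.9100)
= 4 * exp(2.9682)
= 4 * 19.4569
= 77.8275

77.8275


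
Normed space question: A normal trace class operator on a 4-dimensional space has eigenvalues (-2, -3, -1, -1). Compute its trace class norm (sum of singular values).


For a normal operator, singular values equal |eigenvalues|.
Trace norm = sum |lambda_i| = 2 + 3 + 1 + 1
= 7

7


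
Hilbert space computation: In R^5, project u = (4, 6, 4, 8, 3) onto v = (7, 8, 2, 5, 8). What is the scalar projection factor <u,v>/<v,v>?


Computing <u,v> = 4*7 + 6*8 + 4*2 + 8*5 + 3*8 = 148
Computing <v,v> = 7^2 + 8^2 + 2^2 + 5^2 + 8^2 = 206
Projection coefficient = 148/206 = 0.7184

0.7184


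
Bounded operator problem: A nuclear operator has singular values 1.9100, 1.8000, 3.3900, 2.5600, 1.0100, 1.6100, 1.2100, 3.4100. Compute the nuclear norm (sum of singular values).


The nuclear norm is the sum of all singular values.
||T||_1 = 1.9100 + 1.8000 + 3.3900 + 2.5600 + 1.0100 + 1.6100 + 1.2100 + 3.4100
= 16.9000

16.9000


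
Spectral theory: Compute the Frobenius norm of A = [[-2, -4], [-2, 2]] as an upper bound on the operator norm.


||A||_F^2 = sum a_ij^2
= (-2)^2 + (-4)^2 + (-2)^2 + 2^2
= 4 + 16 + 4 + 4 = 28
||A||_F = sqrt(28) = 5.2915

5.2915


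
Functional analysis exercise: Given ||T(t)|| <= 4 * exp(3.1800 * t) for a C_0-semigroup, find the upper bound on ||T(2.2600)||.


||T(2.2600)|| <= 4 * exp(3.1800 * 2.2600)
= 4 * exp(7.1868)
= 4 * 1321.8665
= 5287.4658

5287.4658


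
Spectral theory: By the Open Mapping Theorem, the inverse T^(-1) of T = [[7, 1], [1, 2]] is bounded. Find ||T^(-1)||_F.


det(T) = 7*2 - 1*1 = 13
T^(-1) = (1/13) * [[2, -1], [-1, 7]] = [[0.1538, -0.0769], [-0.0769, 0.5385]]
||T^(-1)||_F^2 = 0.1538^2 + (-0.0769)^2 + (-0.0769)^2 + 0.5385^2 = 0.3254
||T^(-1)||_F = sqrt(0.3254) = 0.5705

0.5705


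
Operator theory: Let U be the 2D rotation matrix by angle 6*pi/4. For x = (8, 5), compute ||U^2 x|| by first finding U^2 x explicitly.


U is a rotation by theta = 6*pi/4
U^2 = rotation by 2*theta = 12*pi/4 = 4*pi/4 (mod 2*pi)
cos(4*pi/4) = -1.0000, sin(4*pi/4) = 0.0000
U^2 x = (-1.0000 * 8 - 0.0000 * 5, 0.0000 * 8 + -1.0000 * 5)
= (-8.0000, -5.0000)
||U^2 x|| = sqrt((-8.0000)^2 + (-5.0000)^2) = sqrt(89.0000) = 9.4340

9.4340


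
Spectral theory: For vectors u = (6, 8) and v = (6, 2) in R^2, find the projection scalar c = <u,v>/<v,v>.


Computing <u,v> = 6*6 + 8*2 = 52
Computing <v,v> = 6^2 + 2^2 = 40
Projection coefficient = 52/40 = 1.3000

1.3000


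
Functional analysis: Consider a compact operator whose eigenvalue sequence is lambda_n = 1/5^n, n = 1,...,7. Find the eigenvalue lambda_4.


The eigenvalue formula gives lambda_4 = 1/5^4
= 1/625
= 0.0016

0.0016


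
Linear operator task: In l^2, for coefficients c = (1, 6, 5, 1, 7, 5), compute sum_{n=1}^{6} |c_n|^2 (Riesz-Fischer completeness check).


sum |c_n|^2 = 1^2 + 6^2 + 5^2 + 1^2 + 7^2 + 5^2
= 1 + 36 + 25 + 1 + 49 + 25
= 137

137


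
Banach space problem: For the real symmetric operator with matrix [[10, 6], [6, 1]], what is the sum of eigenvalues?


For a self-adjoint (symmetric) matrix, the eigenvalues are real.
The sum of eigenvalues equals the trace of the matrix.
trace = 10 + 1 = 11

11


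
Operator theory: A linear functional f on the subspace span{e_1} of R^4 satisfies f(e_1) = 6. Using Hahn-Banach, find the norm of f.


The norm of f is given by ||f|| = sup_{||x||=1} |f(x)|.
On span{e_1}, ||e_1|| = 1, so ||f|| = |f(e_1)| / ||e_1||
= |6| / 1 = 6.0000

6.0000


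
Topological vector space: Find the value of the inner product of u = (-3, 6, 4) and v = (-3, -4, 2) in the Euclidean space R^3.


Computing the standard inner product <u, v> = sum u_i * v_i
= -3*-3 + 6*-4 + 4*2
= 9 + -24 + 8
= -7

-7


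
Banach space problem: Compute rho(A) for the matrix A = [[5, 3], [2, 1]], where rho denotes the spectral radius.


For a 2x2 matrix, eigenvalues satisfy lambda^2 - (trace)*lambda + det = 0
trace = 5 + 1 = 6
det = 5*1 - 3*2 = -1
discriminant = 6^2 - 4*(-1) = 40
spectral radius = max |eigenvalue| = 6.1623

6.1623


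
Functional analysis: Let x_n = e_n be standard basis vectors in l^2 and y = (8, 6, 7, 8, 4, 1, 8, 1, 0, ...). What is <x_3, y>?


x_3 = e_3 is the standard basis vector with 1 in position 3.
<x_3, y> = y_3 = 7
As n -> infinity, <x_n, y> -> 0, confirming weak convergence of (x_n) to 0.

7


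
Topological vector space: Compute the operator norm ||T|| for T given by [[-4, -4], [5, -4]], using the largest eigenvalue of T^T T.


A^T A = [[41, -4], [-4, 32]]
trace(A^T A) = 73, det(A^T A) = 1296
discriminant = 73^2 - 4*1296 = 145
Largest eigenvalue of A^T A = (trace + sqrt(disc))/2 = 42.5208
||T|| = sqrt(42.5208) = 6.5208

6.5208


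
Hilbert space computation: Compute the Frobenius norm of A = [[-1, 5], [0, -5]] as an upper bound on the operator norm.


||A||_F^2 = sum a_ij^2
= (-1)^2 + 5^2 + 0^2 + (-5)^2
= 1 + 25 + 0 + 25 = 51
||A||_F = sqrt(51) = 7.1414

7.1414


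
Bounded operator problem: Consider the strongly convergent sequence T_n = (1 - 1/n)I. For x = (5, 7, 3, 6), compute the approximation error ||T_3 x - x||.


T_3 x - x = (1 - 1/3)x - x = -x/3
||x|| = sqrt(119) = 10.9087
||T_3 x - x|| = ||x||/3 = 10.9087/3 = 3.6362

3.6362


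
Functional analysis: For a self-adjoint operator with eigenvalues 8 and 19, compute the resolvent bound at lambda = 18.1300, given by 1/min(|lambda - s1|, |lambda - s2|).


dist(18.1300, {8, 19}) = min(|18.1300 - 8|, |18.1300 - 19|)
= min(10.1300, 0.8700) = 0.8700
Resolvent bound = 1/0.8700 = 1.1494

1.1494


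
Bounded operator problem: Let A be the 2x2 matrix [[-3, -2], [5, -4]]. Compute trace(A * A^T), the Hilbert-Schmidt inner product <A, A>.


trace(A * A^T) = sum of squares of all entries
= (-3)^2 + (-2)^2 + 5^2 + (-4)^2
= 9 + 4 + 25 + 16
= 54

54


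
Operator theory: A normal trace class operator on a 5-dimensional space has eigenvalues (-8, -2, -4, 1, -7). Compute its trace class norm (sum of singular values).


For a normal operator, singular values equal |eigenvalues|.
Trace norm = sum |lambda_i| = 8 + 2 + 4 + 1 + 7
= 22

22


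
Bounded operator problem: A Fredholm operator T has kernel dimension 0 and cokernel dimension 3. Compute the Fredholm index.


The Fredholm index is defined as ind(T) = dim(ker T) - dim(coker T)
= 0 - 3
= -3

-3


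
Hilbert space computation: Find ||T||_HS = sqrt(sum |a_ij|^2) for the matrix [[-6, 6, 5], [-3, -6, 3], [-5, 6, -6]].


The Hilbert-Schmidt norm is sqrt(sum of squares of all entries).
Sum of squares = (-6)^2 + 6^2 + 5^2 + (-3)^2 + (-6)^2 + 3^2 + (-5)^2 + 6^2 + (-6)^2
= 36 + 36 + 25 + 9 + 36 + 9 + 25 + 36 + 36 = 248
||T||_HS = sqrt(248) = 15.7480

15.7480


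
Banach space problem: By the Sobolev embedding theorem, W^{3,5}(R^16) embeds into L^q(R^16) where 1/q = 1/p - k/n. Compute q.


Using the Sobolev embedding formula: 1/q = 1/p - k/n
1/q = 1/5 - 3/16 = 1/80
q = 1/(1/80) = 80

80.0000


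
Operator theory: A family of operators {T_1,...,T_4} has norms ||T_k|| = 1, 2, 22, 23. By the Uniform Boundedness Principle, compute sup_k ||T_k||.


By the Uniform Boundedness Principle, the supremum of norms is finite.
sup_k ||T_k|| = max(1, 2, 22, 23) = 23

23


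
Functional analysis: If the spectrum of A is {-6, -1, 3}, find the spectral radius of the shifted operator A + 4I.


Spectrum of A + 4I = {-2, 3, 7}
Spectral radius = max |lambda| over the shifted spectrum
= max(2, 3, 7) = 7

7


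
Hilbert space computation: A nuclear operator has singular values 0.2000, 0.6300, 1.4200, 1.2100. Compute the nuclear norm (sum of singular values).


The nuclear norm is the sum of all singular values.
||T||_1 = 0.2000 + 0.6300 + 1.4200 + 1.2100
= 3.4600

3.4600


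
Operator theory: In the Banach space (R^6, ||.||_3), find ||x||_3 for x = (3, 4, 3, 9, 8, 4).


The l^3 norm = (sum |x_i|^3)^(1/3)
Sum of 3th powers = 27 + 64 + 27 + 729 + 512 + 64 = 1423
||x||_3 = (1423)^(1/3) = 11.2478

11.2478


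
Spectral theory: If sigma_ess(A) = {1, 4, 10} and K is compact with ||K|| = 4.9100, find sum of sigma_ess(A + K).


By Weyl's theorem, the essential spectrum is invariant under compact perturbations.
sigma_ess(A + K) = sigma_ess(A) = {1, 4, 10}
Sum = 1 + 4 + 10 = 15

15


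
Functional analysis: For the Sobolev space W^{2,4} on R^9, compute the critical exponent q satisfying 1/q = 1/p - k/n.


Using the Sobolev embedding formula: 1/q = 1/p - k/n
1/q = 1/4 - 2/9 = 1/36
q = 1/(1/36) = 36

36.0000


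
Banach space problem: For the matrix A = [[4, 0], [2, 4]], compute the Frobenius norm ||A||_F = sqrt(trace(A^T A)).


||A||_F^2 = sum a_ij^2
= 4^2 + 0^2 + 2^2 + 4^2
= 16 + 0 + 4 + 16 = 36
||A||_F = sqrt(36) = 6.0000

6.0000


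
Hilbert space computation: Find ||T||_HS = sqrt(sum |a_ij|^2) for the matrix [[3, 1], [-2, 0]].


The Hilbert-Schmidt norm is sqrt(sum of squares of all entries).
Sum of squares = 3^2 + 1^2 + (-2)^2 + 0^2
= 9 + 1 + 4 + 0 = 14
||T||_HS = sqrt(14) = 3.7417

3.7417


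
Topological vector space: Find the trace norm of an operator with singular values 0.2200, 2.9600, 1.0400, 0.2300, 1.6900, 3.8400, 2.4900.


The nuclear norm is the sum of all singular values.
||T||_1 = 0.2200 + 2.9600 + 1.0400 + 0.2300 + 1.6900 + 3.8400 + 2.4900
= 12.4700

12.4700


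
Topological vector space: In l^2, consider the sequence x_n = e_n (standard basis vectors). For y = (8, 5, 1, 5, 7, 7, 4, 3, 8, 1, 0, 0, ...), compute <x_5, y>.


x_5 = e_5 is the standard basis vector with 1 in position 5.
<x_5, y> = y_5 = 7
As n -> infinity, <x_n, y> -> 0, confirming weak convergence of (x_n) to 0.

7


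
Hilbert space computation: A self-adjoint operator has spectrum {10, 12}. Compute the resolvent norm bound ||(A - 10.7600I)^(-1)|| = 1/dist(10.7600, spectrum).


dist(10.7600, {10, 12}) = min(|10.7600 - 10|, |10.7600 - 12|)
= min(0.7600, 1.2400) = 0.7600
Resolvent bound = 1/0.7600 = 1.3158

1.3158


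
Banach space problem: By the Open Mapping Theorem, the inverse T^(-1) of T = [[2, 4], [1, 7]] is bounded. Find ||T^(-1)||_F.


det(T) = 2*7 - 4*1 = 10
T^(-1) = (1/10) * [[7, -4], [-1, 2]] = [[0.7000, -0.4000], [-0.1000, 0.2000]]
||T^(-1)||_F^2 = 0.7000^2 + (-0.4000)^2 + (-0.1000)^2 + 0.2000^2 = 0.7000
||T^(-1)||_F = sqrt(0.7000) = 0.8367

0.8367


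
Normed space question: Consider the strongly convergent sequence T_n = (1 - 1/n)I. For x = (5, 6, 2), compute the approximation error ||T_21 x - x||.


T_21 x - x = (1 - 1/21)x - x = -x/21
||x|| = sqrt(65) = 8.0623
||T_21 x - x|| = ||x||/21 = 8.0623/21 = 0.3839

0.3839


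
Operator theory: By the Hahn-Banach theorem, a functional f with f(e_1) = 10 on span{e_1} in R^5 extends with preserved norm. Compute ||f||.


The norm of f is given by ||f|| = sup_{||x||=1} |f(x)|.
On span{e_1}, ||e_1|| = 1, so ||f|| = |f(e_1)| / ||e_1||
= |10| / 1 = 10.0000

10.0000


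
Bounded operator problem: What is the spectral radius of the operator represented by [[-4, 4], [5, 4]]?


For a 2x2 matrix, eigenvalues satisfy lambda^2 - (trace)*lambda + det = 0
trace = -4 + 4 = 0
det = -4*4 - 4*5 = -36
discriminant = 0^2 - 4*(-36) = 144
spectral radius = max |eigenvalue| = 6.0000

6.0000


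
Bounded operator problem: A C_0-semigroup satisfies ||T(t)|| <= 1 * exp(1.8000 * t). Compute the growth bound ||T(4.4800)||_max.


||T(4.4800)|| <= 1 * exp(1.8000 * 4.4800)
= 1 * exp(8.0640)
= 1 * 3177.9767
= 3177.9767

3177.9767


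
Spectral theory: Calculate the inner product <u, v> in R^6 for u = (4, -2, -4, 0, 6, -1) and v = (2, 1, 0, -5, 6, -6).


Computing the standard inner product <u, v> = sum u_i * v_i
= 4*2 + -2*1 + -4*0 + 0*-5 + 6*6 + -1*-6
= 8 + -2 + 0 + 0 + 36 + 6
= 48

48


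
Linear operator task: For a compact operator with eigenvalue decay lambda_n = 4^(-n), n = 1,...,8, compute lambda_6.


The eigenvalue formula gives lambda_6 = 1/4^6
= 1/4096
= 2.4414e-04

2.4414e-04


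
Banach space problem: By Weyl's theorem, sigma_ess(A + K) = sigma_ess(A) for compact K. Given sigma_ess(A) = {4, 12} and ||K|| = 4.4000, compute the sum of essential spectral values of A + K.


By Weyl's theorem, the essential spectrum is invariant under compact perturbations.
sigma_ess(A + K) = sigma_ess(A) = {4, 12}
Sum = 4 + 12 = 16

16


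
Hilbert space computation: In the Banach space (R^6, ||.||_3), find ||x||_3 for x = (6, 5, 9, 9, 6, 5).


The l^3 norm = (sum |x_i|^3)^(1/3)
Sum of 3th powers = 216 + 125 + 729 + 729 + 216 + 125 = 2140
||x||_3 = (2140)^(1/3) = 12.8866

12.8866


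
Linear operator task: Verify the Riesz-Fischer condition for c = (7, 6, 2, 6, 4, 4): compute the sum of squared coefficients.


sum |c_n|^2 = 7^2 + 6^2 + 2^2 + 6^2 + 4^2 + 4^2
= 49 + 36 + 4 + 36 + 16 + 16
= 157

157


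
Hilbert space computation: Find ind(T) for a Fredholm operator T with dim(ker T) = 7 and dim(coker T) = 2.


The Fredholm index is defined as ind(T) = dim(ker T) - dim(coker T)
= 7 - 2
= 5

5


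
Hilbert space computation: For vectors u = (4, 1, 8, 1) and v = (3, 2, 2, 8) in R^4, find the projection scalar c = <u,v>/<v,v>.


Computing <u,v> = 4*3 + 1*2 + 8*2 + 1*8 = 38
Computing <v,v> = 3^2 + 2^2 + 2^2 + 8^2 = 81
Projection coefficient = 38/81 = 0.4691

0.4691


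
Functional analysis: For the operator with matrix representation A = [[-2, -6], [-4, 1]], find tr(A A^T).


trace(A * A^T) = sum of squares of all entries
= (-2)^2 + (-6)^2 + (-4)^2 + 1^2
= 4 + 36 + 16 + 1
= 57

57


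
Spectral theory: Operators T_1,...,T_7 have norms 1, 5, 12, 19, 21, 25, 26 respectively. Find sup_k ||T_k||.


By the Uniform Boundedness Principle, the supremum of norms is finite.
sup_k ||T_k|| = max(1, 5, 12, 19, 21, 25, 26) = 26

26


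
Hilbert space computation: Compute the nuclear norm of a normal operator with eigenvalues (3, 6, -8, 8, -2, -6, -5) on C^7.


For a normal operator, singular values equal |eigenvalues|.
Trace norm = sum |lambda_i| = 3 + 6 + 8 + 8 + 2 + 6 + 5
= 38

38


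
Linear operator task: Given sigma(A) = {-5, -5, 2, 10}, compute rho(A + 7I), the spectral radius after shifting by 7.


Spectrum of A + 7I = {2, 2, 9, 17}
Spectral radius = max |lambda| over the shifted spectrum
= max(2, 2, 9, 17) = 17

17


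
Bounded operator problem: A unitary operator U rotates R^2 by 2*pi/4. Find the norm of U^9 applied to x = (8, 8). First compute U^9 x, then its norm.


U is a rotation by theta = 2*pi/4
U^9 = rotation by 9*theta = 18*pi/4 = 2*pi/4 (mod 2*pi)
cos(2*pi/4) = 0.0000, sin(2*pi/4) = 1.0000
U^9 x = (0.0000 * 8 - 1.0000 * 8, 1.0000 * 8 + 0.0000 * 8)
= (-8.0000, 8.0000)
||U^9 x|| = sqrt((-8.0000)^2 + 8.0000^2) = sqrt(128.0000) = 11.3137

11.3137


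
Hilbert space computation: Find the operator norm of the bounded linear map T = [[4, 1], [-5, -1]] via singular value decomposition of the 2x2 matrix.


A^T A = [[41, 9], [9, 2]]
trace(A^T A) = 43, det(A^T A) = 1
discriminant = 43^2 - 4*1 = 1845
Largest eigenvalue of A^T A = (trace + sqrt(disc))/2 = 42.9767
||T|| = sqrt(42.9767) = 6.5557

6.5557


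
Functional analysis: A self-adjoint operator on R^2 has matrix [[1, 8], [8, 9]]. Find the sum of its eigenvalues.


For a self-adjoint (symmetric) matrix, the eigenvalues are real.
The sum of eigenvalues equals the trace of the matrix.
trace = 1 + 9 = 10

10


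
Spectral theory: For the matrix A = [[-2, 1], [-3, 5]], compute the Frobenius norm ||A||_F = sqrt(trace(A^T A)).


||A||_F^2 = sum a_ij^2
= (-2)^2 + 1^2 + (-3)^2 + 5^2
= 4 + 1 + 9 + 25 = 39
||A||_F = sqrt(39) = 6.2450

6.2450


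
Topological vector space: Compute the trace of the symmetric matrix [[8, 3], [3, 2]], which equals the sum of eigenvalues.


For a self-adjoint (symmetric) matrix, the eigenvalues are real.
The sum of eigenvalues equals the trace of the matrix.
trace = 8 + 2 = 10

10


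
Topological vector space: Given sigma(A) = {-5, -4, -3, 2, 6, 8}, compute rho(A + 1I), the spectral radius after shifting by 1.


Spectrum of A + 1I = {-4, -3, -2, 3, 7, 9}
Spectral radius = max |lambda| over the shifted spectrum
= max(4, 3, 2, 3, 7, 9) = 9

9


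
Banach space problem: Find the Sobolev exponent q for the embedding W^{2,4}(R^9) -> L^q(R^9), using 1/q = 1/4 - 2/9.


Using the Sobolev embedding formula: 1/q = 1/p - k/n
1/q = 1/4 - 2/9 = 1/36
q = 1/(1/36) = 36

36.0000


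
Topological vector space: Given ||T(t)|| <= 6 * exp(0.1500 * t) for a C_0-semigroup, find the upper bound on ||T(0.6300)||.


||T(0.6300)|| <= 6 * exp(0.1500 * 0.6300)
= 6 * exp(0.0945)
= 6 * 1.0991
= 6.5947

6.5947


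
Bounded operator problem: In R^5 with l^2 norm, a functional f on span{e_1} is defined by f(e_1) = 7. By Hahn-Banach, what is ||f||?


The norm of f is given by ||f|| = sup_{||x||=1} |f(x)|.
On span{e_1}, ||e_1|| = 1, so ||f|| = |f(e_1)| / ||e_1||
= |7| / 1 = 7.0000

7.0000


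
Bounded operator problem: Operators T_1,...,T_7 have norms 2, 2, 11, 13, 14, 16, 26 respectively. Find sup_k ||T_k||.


By the Uniform Boundedness Principle, the supremum of norms is finite.
sup_k ||T_k|| = max(2, 2, 11, 13, 14, 16, 26) = 26

26


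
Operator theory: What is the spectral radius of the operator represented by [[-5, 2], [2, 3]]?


For a 2x2 matrix, eigenvalues satisfy lambda^2 - (trace)*lambda + det = 0
trace = -5 + 3 = -2
det = -5*3 - 2*2 = -19
discriminant = (-2)^2 - 4*(-19) = 80
spectral radius = max |eigenvalue| = 5.4721

5.4721


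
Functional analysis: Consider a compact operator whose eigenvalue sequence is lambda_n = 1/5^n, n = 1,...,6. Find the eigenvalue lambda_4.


The eigenvalue formula gives lambda_4 = 1/5^4
= 1/625
= 0.0016

0.0016


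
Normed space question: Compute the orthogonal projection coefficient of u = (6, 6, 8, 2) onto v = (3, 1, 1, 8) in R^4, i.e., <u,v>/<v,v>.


Computing <u,v> = 6*3 + 6*1 + 8*1 + 2*8 = 48
Computing <v,v> = 3^2 + 1^2 + 1^2 + 8^2 = 75
Projection coefficient = 48/75 = 0.6400

0.6400


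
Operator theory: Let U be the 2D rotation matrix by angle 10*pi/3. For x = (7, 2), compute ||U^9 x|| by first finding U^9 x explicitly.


U is a rotation by theta = 10*pi/3
U^9 = rotation by 9*theta = 90*pi/3 = 0*pi/3 (mod 2*pi)
cos(0*pi/3) = 1.0000, sin(0*pi/3) = 0.0000
U^9 x = (1.0000 * 7 - 0.0000 * 2, 0.0000 * 7 + 1.0000 * 2)
= (7.0000, 2.0000)
||U^9 x|| = sqrt(7.0000^2 + 2.0000^2) = sqrt(53.0000) = 7.2801

7.2801


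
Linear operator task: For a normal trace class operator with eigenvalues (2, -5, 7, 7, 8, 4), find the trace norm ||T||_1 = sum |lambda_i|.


For a normal operator, singular values equal |eigenvalues|.
Trace norm = sum |lambda_i| = 2 + 5 + 7 + 7 + 8 + 4
= 33

33


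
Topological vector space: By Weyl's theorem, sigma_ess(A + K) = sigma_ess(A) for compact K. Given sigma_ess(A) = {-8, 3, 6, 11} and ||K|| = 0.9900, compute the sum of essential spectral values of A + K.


By Weyl's theorem, the essential spectrum is invariant under compact perturbations.
sigma_ess(A + K) = sigma_ess(A) = {-8, 3, 6, 11}
Sum = -8 + 3 + 6 + 11 = 12

12


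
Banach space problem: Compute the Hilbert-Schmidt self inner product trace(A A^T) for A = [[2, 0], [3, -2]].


trace(A * A^T) = sum of squares of all entries
= 2^2 + 0^2 + 3^2 + (-2)^2
= 4 + 0 + 9 + 4
= 17

17


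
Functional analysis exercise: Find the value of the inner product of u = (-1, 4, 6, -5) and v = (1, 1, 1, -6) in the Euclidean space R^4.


Computing the standard inner product <u, v> = sum u_i * v_i
= -1*1 + 4*1 + 6*1 + -5*-6
= -1 + 4 + 6 + 30
= 39

39


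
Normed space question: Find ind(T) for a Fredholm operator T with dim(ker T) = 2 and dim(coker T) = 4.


The Fredholm index is defined as ind(T) = dim(ker T) - dim(coker T)
= 2 - 4
= -2

-2


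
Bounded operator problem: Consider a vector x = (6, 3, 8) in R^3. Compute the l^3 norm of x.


The l^3 norm = (sum |x_i|^3)^(1/3)
Sum of 3th powers = 216 + 27 + 512 = 755
||x||_3 = (755)^(1/3) = 9.1057

9.1057


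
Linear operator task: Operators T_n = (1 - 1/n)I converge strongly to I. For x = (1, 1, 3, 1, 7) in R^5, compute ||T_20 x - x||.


T_20 x - x = (1 - 1/20)x - x = -x/20
||x|| = sqrt(61) = 7.8102
||T_20 x - x|| = ||x||/20 = 7.8102/20 = 0.3905

0.3905


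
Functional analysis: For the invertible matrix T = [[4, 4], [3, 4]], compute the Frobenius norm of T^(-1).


det(T) = 4*4 - 4*3 = 4
T^(-1) = (1/4) * [[4, -4], [-3, 4]] = [[1.0000, -1.0000], [-0.7500, 1.0000]]
||T^(-1)||_F^2 = 1.0000^2 + (-1.0000)^2 + (-0.7500)^2 + 1.0000^2 = 3.5625
||T^(-1)||_F = sqrt(3.5625) = 1.8875

1.8875


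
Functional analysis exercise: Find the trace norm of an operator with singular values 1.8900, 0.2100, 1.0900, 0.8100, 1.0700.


The nuclear norm is the sum of all singular values.
||T||_1 = 1.8900 + 0.2100 + 1.0900 + 0.8100 + 1.0700
= 5.0700

5.0700


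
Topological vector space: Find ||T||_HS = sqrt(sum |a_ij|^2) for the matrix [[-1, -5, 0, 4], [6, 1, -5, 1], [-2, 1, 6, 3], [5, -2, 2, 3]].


The Hilbert-Schmidt norm is sqrt(sum of squares of all entries).
Sum of squares = (-1)^2 + (-5)^2 + 0^2 + 4^2 + 6^2 + 1^2 + (-5)^2 + 1^2 + (-2)^2 + 1^2 + 6^2 + 3^2 + 5^2 + (-2)^2 + 2^2 + 3^2
= 1 + 25 + 0 + 16 + 36 + 1 + 25 + 1 + 4 + 1 + 36 + 9 + 25 + 4 + 4 + 9 = 197
||T||_HS = sqrt(197) = 14.0357

14.0357


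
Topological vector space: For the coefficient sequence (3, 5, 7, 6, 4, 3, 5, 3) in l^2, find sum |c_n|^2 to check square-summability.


sum |c_n|^2 = 3^2 + 5^2 + 7^2 + 6^2 + 4^2 + 3^2 + 5^2 + 3^2
= 9 + 25 + 49 + 36 + 16 + 9 + 25 + 9
= 178

178


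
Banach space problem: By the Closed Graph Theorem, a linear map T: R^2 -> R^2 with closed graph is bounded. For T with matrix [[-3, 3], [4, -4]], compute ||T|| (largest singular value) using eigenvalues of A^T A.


A^T A = [[25, -25], [-25, 25]]
trace(A^T A) = 50, det(A^T A) = 0
discriminant = 50^2 - 4*0 = 2500
Largest eigenvalue of A^T A = (trace + sqrt(disc))/2 = 50.0000
||T|| = sqrt(50.0000) = 7.0711

7.0711


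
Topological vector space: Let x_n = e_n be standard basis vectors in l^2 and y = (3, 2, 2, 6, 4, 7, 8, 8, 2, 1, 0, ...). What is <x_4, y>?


x_4 = e_4 is the standard basis vector with 1 in position 4.
<x_4, y> = y_4 = 6
As n -> infinity, <x_n, y> -> 0, confirming weak convergence of (x_n) to 0.

6


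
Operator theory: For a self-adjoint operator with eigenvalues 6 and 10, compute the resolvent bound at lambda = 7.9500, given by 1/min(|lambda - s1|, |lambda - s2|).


dist(7.9500, {6, 10}) = min(|7.9500 - 6|, |7.9500 - 10|)
= min(1.9500, 2.0500) = 1.9500
Resolvent bound = 1/1.9500 = 0.5128

0.5128


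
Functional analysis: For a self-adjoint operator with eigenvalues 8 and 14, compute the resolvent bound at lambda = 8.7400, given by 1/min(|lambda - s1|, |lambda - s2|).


dist(8.7400, {8, 14}) = min(|8.7400 - 8|, |8.7400 - 14|)
= min(0.7400, 5.2600) = 0.7400
Resolvent bound = 1/0.7400 = 1.3514

1.3514


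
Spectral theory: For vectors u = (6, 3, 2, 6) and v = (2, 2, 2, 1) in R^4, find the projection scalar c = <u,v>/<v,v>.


Computing <u,v> = 6*2 + 3*2 + 2*2 + 6*1 = 28
Computing <v,v> = 2^2 + 2^2 + 2^2 + 1^2 = 13
Projection coefficient = 28/13 = 2.1538

2.1538


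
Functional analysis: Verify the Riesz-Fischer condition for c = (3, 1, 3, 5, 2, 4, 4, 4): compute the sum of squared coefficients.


sum |c_n|^2 = 3^2 + 1^2 + 3^2 + 5^2 + 2^2 + 4^2 + 4^2 + 4^2
= 9 + 1 + 9 + 25 + 4 + 16 + 16 + 16
= 96

96


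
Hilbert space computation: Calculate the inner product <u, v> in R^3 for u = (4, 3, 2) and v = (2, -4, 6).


Computing the standard inner product <u, v> = sum u_i * v_i
= 4*2 + 3*-4 + 2*6
= 8 + -12 + 12
= 8

8


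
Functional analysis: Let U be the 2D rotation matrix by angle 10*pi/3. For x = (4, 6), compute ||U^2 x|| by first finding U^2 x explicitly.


U is a rotation by theta = 10*pi/3
U^2 = rotation by 2*theta = 20*pi/3 = 2*pi/3 (mod 2*pi)
cos(2*pi/3) = -0.5000, sin(2*pi/3) = 0.8660
U^2 x = (-0.5000 * 4 - 0.8660 * 6, 0.8660 * 4 + -0.5000 * 6)
= (-7.1962, 0.4641)
||U^2 x|| = sqrt((-7.1962)^2 + 0.4641^2) = sqrt(52.0000) = 7.2111

7.2111


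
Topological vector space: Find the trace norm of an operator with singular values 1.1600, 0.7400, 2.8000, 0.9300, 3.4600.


The nuclear norm is the sum of all singular values.
||T||_1 = 1.1600 + 0.7400 + 2.8000 + 0.9300 + 3.4600
= 9.0900

9.0900


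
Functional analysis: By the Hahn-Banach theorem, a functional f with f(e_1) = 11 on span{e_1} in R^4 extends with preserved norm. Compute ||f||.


The norm of f is given by ||f|| = sup_{||x||=1} |f(x)|.
On span{e_1}, ||e_1|| = 1, so ||f|| = |f(e_1)| / ||e_1||
= |11| / 1 = 11.0000

11.0000


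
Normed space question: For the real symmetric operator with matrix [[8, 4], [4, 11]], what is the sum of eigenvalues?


For a self-adjoint (symmetric) matrix, the eigenvalues are real.
The sum of eigenvalues equals the trace of the matrix.
trace = 8 + 11 = 19

19


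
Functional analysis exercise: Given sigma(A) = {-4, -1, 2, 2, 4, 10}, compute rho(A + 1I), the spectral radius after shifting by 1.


Spectrum of A + 1I = {-3, 0, 3, 3, 5, 11}
Spectral radius = max |lambda| over the shifted spectrum
= max(3, 0, 3, 3, 5, 11) = 11

11
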